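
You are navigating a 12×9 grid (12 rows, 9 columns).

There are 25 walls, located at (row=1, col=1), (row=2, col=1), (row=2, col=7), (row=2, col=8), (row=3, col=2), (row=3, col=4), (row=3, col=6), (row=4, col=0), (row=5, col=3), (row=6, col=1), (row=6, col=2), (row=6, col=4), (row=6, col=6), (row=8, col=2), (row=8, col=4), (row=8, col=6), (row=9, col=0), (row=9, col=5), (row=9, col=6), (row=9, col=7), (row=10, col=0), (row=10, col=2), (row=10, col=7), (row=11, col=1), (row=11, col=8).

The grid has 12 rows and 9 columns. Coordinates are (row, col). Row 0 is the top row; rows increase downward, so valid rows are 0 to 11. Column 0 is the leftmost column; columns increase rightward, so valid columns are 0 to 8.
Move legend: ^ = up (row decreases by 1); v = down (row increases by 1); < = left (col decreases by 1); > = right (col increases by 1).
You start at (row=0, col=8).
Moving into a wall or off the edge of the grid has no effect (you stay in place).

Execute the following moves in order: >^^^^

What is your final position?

Start: (row=0, col=8)
  > (right): blocked, stay at (row=0, col=8)
  [×4]^ (up): blocked, stay at (row=0, col=8)
Final: (row=0, col=8)

Answer: Final position: (row=0, col=8)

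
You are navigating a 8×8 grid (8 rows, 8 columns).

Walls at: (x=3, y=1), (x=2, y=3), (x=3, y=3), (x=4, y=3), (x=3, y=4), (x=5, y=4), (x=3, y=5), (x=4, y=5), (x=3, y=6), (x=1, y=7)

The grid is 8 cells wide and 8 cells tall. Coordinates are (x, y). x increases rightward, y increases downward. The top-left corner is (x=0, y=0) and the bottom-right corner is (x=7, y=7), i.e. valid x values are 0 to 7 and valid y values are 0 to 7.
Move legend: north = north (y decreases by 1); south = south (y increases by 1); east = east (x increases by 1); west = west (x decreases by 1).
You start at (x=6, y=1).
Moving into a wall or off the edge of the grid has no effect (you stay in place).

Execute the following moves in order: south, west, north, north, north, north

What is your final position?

Answer: Final position: (x=5, y=0)

Derivation:
Start: (x=6, y=1)
  south (south): (x=6, y=1) -> (x=6, y=2)
  west (west): (x=6, y=2) -> (x=5, y=2)
  north (north): (x=5, y=2) -> (x=5, y=1)
  north (north): (x=5, y=1) -> (x=5, y=0)
  north (north): blocked, stay at (x=5, y=0)
  north (north): blocked, stay at (x=5, y=0)
Final: (x=5, y=0)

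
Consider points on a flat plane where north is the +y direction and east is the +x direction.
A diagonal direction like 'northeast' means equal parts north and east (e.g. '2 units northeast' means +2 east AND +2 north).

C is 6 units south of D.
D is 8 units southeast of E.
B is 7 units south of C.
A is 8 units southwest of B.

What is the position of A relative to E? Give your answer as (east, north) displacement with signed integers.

Answer: A is at (east=0, north=-29) relative to E.

Derivation:
Place E at the origin (east=0, north=0).
  D is 8 units southeast of E: delta (east=+8, north=-8); D at (east=8, north=-8).
  C is 6 units south of D: delta (east=+0, north=-6); C at (east=8, north=-14).
  B is 7 units south of C: delta (east=+0, north=-7); B at (east=8, north=-21).
  A is 8 units southwest of B: delta (east=-8, north=-8); A at (east=0, north=-29).
Therefore A relative to E: (east=0, north=-29).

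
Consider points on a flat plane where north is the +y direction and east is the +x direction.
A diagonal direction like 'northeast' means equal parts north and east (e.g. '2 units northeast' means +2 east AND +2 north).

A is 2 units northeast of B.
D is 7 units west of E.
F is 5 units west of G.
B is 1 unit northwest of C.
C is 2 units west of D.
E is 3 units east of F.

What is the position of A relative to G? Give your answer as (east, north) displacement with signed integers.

Place G at the origin (east=0, north=0).
  F is 5 units west of G: delta (east=-5, north=+0); F at (east=-5, north=0).
  E is 3 units east of F: delta (east=+3, north=+0); E at (east=-2, north=0).
  D is 7 units west of E: delta (east=-7, north=+0); D at (east=-9, north=0).
  C is 2 units west of D: delta (east=-2, north=+0); C at (east=-11, north=0).
  B is 1 unit northwest of C: delta (east=-1, north=+1); B at (east=-12, north=1).
  A is 2 units northeast of B: delta (east=+2, north=+2); A at (east=-10, north=3).
Therefore A relative to G: (east=-10, north=3).

Answer: A is at (east=-10, north=3) relative to G.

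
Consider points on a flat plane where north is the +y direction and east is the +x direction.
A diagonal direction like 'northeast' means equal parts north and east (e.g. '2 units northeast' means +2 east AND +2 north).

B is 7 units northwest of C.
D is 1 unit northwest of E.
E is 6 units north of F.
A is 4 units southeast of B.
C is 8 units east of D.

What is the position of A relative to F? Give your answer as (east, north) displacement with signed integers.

Answer: A is at (east=4, north=10) relative to F.

Derivation:
Place F at the origin (east=0, north=0).
  E is 6 units north of F: delta (east=+0, north=+6); E at (east=0, north=6).
  D is 1 unit northwest of E: delta (east=-1, north=+1); D at (east=-1, north=7).
  C is 8 units east of D: delta (east=+8, north=+0); C at (east=7, north=7).
  B is 7 units northwest of C: delta (east=-7, north=+7); B at (east=0, north=14).
  A is 4 units southeast of B: delta (east=+4, north=-4); A at (east=4, north=10).
Therefore A relative to F: (east=4, north=10).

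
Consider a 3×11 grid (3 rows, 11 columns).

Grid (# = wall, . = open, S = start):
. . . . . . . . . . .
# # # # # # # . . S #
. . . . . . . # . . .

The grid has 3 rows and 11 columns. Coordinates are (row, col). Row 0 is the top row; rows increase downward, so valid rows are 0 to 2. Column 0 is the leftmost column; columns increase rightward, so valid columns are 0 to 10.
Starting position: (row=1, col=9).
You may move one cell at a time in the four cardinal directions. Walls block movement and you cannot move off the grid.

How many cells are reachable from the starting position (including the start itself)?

BFS flood-fill from (row=1, col=9):
  Distance 0: (row=1, col=9)
  Distance 1: (row=0, col=9), (row=1, col=8), (row=2, col=9)
  Distance 2: (row=0, col=8), (row=0, col=10), (row=1, col=7), (row=2, col=8), (row=2, col=10)
  Distance 3: (row=0, col=7)
  Distance 4: (row=0, col=6)
  Distance 5: (row=0, col=5)
  Distance 6: (row=0, col=4)
  Distance 7: (row=0, col=3)
  Distance 8: (row=0, col=2)
  Distance 9: (row=0, col=1)
  Distance 10: (row=0, col=0)
Total reachable: 17 (grid has 24 open cells total)

Answer: Reachable cells: 17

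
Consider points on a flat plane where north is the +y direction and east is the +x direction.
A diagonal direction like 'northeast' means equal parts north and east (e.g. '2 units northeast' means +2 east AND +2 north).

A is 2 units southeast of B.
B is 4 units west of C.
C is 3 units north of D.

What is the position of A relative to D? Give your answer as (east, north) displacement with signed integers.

Answer: A is at (east=-2, north=1) relative to D.

Derivation:
Place D at the origin (east=0, north=0).
  C is 3 units north of D: delta (east=+0, north=+3); C at (east=0, north=3).
  B is 4 units west of C: delta (east=-4, north=+0); B at (east=-4, north=3).
  A is 2 units southeast of B: delta (east=+2, north=-2); A at (east=-2, north=1).
Therefore A relative to D: (east=-2, north=1).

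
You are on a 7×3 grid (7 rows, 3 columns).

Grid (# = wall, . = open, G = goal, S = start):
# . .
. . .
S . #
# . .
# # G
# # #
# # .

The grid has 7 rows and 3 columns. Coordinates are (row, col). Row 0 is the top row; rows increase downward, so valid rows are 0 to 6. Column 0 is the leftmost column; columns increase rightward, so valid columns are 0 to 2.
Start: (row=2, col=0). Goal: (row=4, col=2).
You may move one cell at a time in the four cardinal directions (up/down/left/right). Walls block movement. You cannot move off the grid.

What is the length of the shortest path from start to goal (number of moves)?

BFS from (row=2, col=0) until reaching (row=4, col=2):
  Distance 0: (row=2, col=0)
  Distance 1: (row=1, col=0), (row=2, col=1)
  Distance 2: (row=1, col=1), (row=3, col=1)
  Distance 3: (row=0, col=1), (row=1, col=2), (row=3, col=2)
  Distance 4: (row=0, col=2), (row=4, col=2)  <- goal reached here
One shortest path (4 moves): (row=2, col=0) -> (row=2, col=1) -> (row=3, col=1) -> (row=3, col=2) -> (row=4, col=2)

Answer: Shortest path length: 4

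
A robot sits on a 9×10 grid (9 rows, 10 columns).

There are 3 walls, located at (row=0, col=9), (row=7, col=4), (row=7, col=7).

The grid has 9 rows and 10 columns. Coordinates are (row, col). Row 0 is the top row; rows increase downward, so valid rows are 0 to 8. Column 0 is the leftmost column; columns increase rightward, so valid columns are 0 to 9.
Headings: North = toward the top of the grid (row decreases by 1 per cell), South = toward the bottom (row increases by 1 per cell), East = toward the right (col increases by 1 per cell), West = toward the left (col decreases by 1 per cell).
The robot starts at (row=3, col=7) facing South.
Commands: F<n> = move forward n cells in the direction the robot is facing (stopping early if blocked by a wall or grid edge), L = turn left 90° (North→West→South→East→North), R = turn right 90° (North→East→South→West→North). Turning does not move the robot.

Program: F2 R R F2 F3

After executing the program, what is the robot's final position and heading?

Start: (row=3, col=7), facing South
  F2: move forward 2, now at (row=5, col=7)
  R: turn right, now facing West
  R: turn right, now facing North
  F2: move forward 2, now at (row=3, col=7)
  F3: move forward 3, now at (row=0, col=7)
Final: (row=0, col=7), facing North

Answer: Final position: (row=0, col=7), facing North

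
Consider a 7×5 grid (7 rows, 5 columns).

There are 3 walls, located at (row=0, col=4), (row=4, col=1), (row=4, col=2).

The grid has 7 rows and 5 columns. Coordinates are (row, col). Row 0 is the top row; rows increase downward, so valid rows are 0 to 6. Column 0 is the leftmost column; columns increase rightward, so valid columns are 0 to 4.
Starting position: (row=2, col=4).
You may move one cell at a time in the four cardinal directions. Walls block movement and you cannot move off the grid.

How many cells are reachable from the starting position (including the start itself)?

BFS flood-fill from (row=2, col=4):
  Distance 0: (row=2, col=4)
  Distance 1: (row=1, col=4), (row=2, col=3), (row=3, col=4)
  Distance 2: (row=1, col=3), (row=2, col=2), (row=3, col=3), (row=4, col=4)
  Distance 3: (row=0, col=3), (row=1, col=2), (row=2, col=1), (row=3, col=2), (row=4, col=3), (row=5, col=4)
  Distance 4: (row=0, col=2), (row=1, col=1), (row=2, col=0), (row=3, col=1), (row=5, col=3), (row=6, col=4)
  Distance 5: (row=0, col=1), (row=1, col=0), (row=3, col=0), (row=5, col=2), (row=6, col=3)
  Distance 6: (row=0, col=0), (row=4, col=0), (row=5, col=1), (row=6, col=2)
  Distance 7: (row=5, col=0), (row=6, col=1)
  Distance 8: (row=6, col=0)
Total reachable: 32 (grid has 32 open cells total)

Answer: Reachable cells: 32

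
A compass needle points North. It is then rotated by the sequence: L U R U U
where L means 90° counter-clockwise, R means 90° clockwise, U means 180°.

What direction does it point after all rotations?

Answer: Final heading: South

Derivation:
Start: North
  L (left (90° counter-clockwise)) -> West
  U (U-turn (180°)) -> East
  R (right (90° clockwise)) -> South
  U (U-turn (180°)) -> North
  U (U-turn (180°)) -> South
Final: South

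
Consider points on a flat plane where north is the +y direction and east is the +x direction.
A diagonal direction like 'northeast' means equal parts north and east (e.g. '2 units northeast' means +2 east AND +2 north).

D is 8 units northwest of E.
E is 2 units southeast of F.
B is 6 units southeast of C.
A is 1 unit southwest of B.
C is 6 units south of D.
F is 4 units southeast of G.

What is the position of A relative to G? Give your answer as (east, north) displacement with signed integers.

Place G at the origin (east=0, north=0).
  F is 4 units southeast of G: delta (east=+4, north=-4); F at (east=4, north=-4).
  E is 2 units southeast of F: delta (east=+2, north=-2); E at (east=6, north=-6).
  D is 8 units northwest of E: delta (east=-8, north=+8); D at (east=-2, north=2).
  C is 6 units south of D: delta (east=+0, north=-6); C at (east=-2, north=-4).
  B is 6 units southeast of C: delta (east=+6, north=-6); B at (east=4, north=-10).
  A is 1 unit southwest of B: delta (east=-1, north=-1); A at (east=3, north=-11).
Therefore A relative to G: (east=3, north=-11).

Answer: A is at (east=3, north=-11) relative to G.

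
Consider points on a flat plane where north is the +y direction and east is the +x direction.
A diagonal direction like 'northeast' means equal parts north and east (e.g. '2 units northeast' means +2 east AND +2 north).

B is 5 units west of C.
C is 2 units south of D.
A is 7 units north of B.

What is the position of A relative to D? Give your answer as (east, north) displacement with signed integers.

Place D at the origin (east=0, north=0).
  C is 2 units south of D: delta (east=+0, north=-2); C at (east=0, north=-2).
  B is 5 units west of C: delta (east=-5, north=+0); B at (east=-5, north=-2).
  A is 7 units north of B: delta (east=+0, north=+7); A at (east=-5, north=5).
Therefore A relative to D: (east=-5, north=5).

Answer: A is at (east=-5, north=5) relative to D.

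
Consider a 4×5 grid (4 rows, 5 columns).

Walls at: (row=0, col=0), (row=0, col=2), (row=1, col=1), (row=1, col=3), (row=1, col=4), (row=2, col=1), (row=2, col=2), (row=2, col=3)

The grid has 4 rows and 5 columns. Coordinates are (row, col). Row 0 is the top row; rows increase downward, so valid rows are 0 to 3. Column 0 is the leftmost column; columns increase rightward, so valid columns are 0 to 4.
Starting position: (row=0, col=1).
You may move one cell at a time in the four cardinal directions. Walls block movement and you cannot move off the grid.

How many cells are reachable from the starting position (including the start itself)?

Answer: Reachable cells: 1

Derivation:
BFS flood-fill from (row=0, col=1):
  Distance 0: (row=0, col=1)
Total reachable: 1 (grid has 12 open cells total)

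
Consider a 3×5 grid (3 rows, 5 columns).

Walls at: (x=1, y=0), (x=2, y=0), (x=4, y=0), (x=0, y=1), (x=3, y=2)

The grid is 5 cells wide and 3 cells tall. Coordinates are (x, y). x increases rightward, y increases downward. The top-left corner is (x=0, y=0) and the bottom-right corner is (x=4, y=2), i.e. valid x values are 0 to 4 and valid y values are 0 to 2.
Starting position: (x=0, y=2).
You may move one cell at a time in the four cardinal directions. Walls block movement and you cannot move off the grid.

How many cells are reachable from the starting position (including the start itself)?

BFS flood-fill from (x=0, y=2):
  Distance 0: (x=0, y=2)
  Distance 1: (x=1, y=2)
  Distance 2: (x=1, y=1), (x=2, y=2)
  Distance 3: (x=2, y=1)
  Distance 4: (x=3, y=1)
  Distance 5: (x=3, y=0), (x=4, y=1)
  Distance 6: (x=4, y=2)
Total reachable: 9 (grid has 10 open cells total)

Answer: Reachable cells: 9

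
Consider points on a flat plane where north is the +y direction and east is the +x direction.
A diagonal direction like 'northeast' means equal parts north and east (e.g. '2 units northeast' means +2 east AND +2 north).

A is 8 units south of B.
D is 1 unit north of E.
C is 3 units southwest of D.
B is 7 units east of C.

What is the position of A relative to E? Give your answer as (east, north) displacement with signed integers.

Place E at the origin (east=0, north=0).
  D is 1 unit north of E: delta (east=+0, north=+1); D at (east=0, north=1).
  C is 3 units southwest of D: delta (east=-3, north=-3); C at (east=-3, north=-2).
  B is 7 units east of C: delta (east=+7, north=+0); B at (east=4, north=-2).
  A is 8 units south of B: delta (east=+0, north=-8); A at (east=4, north=-10).
Therefore A relative to E: (east=4, north=-10).

Answer: A is at (east=4, north=-10) relative to E.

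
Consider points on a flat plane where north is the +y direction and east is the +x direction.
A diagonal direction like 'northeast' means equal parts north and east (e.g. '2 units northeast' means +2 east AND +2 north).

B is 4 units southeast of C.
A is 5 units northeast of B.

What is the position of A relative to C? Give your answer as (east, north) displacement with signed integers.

Answer: A is at (east=9, north=1) relative to C.

Derivation:
Place C at the origin (east=0, north=0).
  B is 4 units southeast of C: delta (east=+4, north=-4); B at (east=4, north=-4).
  A is 5 units northeast of B: delta (east=+5, north=+5); A at (east=9, north=1).
Therefore A relative to C: (east=9, north=1).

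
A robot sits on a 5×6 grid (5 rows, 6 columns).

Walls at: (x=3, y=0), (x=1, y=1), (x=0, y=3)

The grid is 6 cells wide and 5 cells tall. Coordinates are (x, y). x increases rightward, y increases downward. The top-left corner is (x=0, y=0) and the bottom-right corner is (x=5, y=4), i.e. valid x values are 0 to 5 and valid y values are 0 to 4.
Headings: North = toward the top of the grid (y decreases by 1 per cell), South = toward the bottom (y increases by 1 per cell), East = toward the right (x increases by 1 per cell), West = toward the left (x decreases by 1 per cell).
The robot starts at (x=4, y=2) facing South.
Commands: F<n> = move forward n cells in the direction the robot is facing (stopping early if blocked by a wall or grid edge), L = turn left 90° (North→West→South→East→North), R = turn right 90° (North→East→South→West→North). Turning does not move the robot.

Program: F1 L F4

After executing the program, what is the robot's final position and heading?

Answer: Final position: (x=5, y=3), facing East

Derivation:
Start: (x=4, y=2), facing South
  F1: move forward 1, now at (x=4, y=3)
  L: turn left, now facing East
  F4: move forward 1/4 (blocked), now at (x=5, y=3)
Final: (x=5, y=3), facing East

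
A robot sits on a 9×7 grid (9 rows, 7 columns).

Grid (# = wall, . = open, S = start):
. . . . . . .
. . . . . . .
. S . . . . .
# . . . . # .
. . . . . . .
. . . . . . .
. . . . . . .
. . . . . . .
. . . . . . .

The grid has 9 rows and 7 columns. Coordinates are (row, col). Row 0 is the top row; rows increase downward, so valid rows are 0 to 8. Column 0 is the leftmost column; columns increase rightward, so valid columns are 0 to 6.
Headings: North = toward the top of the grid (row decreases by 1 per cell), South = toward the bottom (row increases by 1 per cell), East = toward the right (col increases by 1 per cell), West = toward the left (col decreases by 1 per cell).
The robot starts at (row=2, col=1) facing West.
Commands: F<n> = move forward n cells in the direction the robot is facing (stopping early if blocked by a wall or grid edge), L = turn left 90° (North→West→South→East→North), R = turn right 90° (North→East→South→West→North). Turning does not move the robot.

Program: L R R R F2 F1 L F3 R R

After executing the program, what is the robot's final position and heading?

Answer: Final position: (row=0, col=4), facing South

Derivation:
Start: (row=2, col=1), facing West
  L: turn left, now facing South
  R: turn right, now facing West
  R: turn right, now facing North
  R: turn right, now facing East
  F2: move forward 2, now at (row=2, col=3)
  F1: move forward 1, now at (row=2, col=4)
  L: turn left, now facing North
  F3: move forward 2/3 (blocked), now at (row=0, col=4)
  R: turn right, now facing East
  R: turn right, now facing South
Final: (row=0, col=4), facing South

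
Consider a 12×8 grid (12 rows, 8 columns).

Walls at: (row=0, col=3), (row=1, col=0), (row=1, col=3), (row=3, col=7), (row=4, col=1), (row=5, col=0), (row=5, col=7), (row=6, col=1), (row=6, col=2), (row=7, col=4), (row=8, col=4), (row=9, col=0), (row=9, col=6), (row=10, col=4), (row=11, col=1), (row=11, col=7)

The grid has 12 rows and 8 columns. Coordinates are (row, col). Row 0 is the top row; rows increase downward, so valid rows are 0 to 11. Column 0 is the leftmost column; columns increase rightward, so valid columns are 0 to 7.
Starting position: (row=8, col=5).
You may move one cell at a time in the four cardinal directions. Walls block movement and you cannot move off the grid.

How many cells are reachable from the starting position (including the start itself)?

BFS flood-fill from (row=8, col=5):
  Distance 0: (row=8, col=5)
  Distance 1: (row=7, col=5), (row=8, col=6), (row=9, col=5)
  Distance 2: (row=6, col=5), (row=7, col=6), (row=8, col=7), (row=9, col=4), (row=10, col=5)
  Distance 3: (row=5, col=5), (row=6, col=4), (row=6, col=6), (row=7, col=7), (row=9, col=3), (row=9, col=7), (row=10, col=6), (row=11, col=5)
  Distance 4: (row=4, col=5), (row=5, col=4), (row=5, col=6), (row=6, col=3), (row=6, col=7), (row=8, col=3), (row=9, col=2), (row=10, col=3), (row=10, col=7), (row=11, col=4), (row=11, col=6)
  Distance 5: (row=3, col=5), (row=4, col=4), (row=4, col=6), (row=5, col=3), (row=7, col=3), (row=8, col=2), (row=9, col=1), (row=10, col=2), (row=11, col=3)
  Distance 6: (row=2, col=5), (row=3, col=4), (row=3, col=6), (row=4, col=3), (row=4, col=7), (row=5, col=2), (row=7, col=2), (row=8, col=1), (row=10, col=1), (row=11, col=2)
  Distance 7: (row=1, col=5), (row=2, col=4), (row=2, col=6), (row=3, col=3), (row=4, col=2), (row=5, col=1), (row=7, col=1), (row=8, col=0), (row=10, col=0)
  Distance 8: (row=0, col=5), (row=1, col=4), (row=1, col=6), (row=2, col=3), (row=2, col=7), (row=3, col=2), (row=7, col=0), (row=11, col=0)
  Distance 9: (row=0, col=4), (row=0, col=6), (row=1, col=7), (row=2, col=2), (row=3, col=1), (row=6, col=0)
  Distance 10: (row=0, col=7), (row=1, col=2), (row=2, col=1), (row=3, col=0)
  Distance 11: (row=0, col=2), (row=1, col=1), (row=2, col=0), (row=4, col=0)
  Distance 12: (row=0, col=1)
  Distance 13: (row=0, col=0)
Total reachable: 80 (grid has 80 open cells total)

Answer: Reachable cells: 80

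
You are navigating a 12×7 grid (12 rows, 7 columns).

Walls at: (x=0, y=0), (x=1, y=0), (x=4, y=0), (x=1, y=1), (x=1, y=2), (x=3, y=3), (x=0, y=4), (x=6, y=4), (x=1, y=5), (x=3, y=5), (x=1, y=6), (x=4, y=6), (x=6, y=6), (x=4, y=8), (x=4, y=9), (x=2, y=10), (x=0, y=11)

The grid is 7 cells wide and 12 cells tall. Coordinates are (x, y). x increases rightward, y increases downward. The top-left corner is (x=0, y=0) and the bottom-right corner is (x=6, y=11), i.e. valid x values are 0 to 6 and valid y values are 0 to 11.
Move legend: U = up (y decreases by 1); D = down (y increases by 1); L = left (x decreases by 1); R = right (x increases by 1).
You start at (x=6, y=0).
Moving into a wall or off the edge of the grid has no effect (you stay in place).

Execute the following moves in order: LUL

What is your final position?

Answer: Final position: (x=5, y=0)

Derivation:
Start: (x=6, y=0)
  L (left): (x=6, y=0) -> (x=5, y=0)
  U (up): blocked, stay at (x=5, y=0)
  L (left): blocked, stay at (x=5, y=0)
Final: (x=5, y=0)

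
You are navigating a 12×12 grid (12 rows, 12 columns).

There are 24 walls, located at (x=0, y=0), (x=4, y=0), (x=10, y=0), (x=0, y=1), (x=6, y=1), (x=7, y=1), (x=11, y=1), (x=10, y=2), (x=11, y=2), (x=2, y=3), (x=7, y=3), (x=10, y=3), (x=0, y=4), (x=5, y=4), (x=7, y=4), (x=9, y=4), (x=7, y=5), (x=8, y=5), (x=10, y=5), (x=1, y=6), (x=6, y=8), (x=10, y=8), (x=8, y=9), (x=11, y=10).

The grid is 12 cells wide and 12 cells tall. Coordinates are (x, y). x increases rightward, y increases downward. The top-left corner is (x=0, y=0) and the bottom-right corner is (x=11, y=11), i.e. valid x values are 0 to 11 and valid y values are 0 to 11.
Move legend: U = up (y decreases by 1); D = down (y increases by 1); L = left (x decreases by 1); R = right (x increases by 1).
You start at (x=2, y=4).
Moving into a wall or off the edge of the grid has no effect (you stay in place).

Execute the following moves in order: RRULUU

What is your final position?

Start: (x=2, y=4)
  R (right): (x=2, y=4) -> (x=3, y=4)
  R (right): (x=3, y=4) -> (x=4, y=4)
  U (up): (x=4, y=4) -> (x=4, y=3)
  L (left): (x=4, y=3) -> (x=3, y=3)
  U (up): (x=3, y=3) -> (x=3, y=2)
  U (up): (x=3, y=2) -> (x=3, y=1)
Final: (x=3, y=1)

Answer: Final position: (x=3, y=1)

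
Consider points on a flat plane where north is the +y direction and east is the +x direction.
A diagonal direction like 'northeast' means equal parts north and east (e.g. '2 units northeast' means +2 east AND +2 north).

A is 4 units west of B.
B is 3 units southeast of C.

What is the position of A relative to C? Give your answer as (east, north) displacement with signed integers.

Place C at the origin (east=0, north=0).
  B is 3 units southeast of C: delta (east=+3, north=-3); B at (east=3, north=-3).
  A is 4 units west of B: delta (east=-4, north=+0); A at (east=-1, north=-3).
Therefore A relative to C: (east=-1, north=-3).

Answer: A is at (east=-1, north=-3) relative to C.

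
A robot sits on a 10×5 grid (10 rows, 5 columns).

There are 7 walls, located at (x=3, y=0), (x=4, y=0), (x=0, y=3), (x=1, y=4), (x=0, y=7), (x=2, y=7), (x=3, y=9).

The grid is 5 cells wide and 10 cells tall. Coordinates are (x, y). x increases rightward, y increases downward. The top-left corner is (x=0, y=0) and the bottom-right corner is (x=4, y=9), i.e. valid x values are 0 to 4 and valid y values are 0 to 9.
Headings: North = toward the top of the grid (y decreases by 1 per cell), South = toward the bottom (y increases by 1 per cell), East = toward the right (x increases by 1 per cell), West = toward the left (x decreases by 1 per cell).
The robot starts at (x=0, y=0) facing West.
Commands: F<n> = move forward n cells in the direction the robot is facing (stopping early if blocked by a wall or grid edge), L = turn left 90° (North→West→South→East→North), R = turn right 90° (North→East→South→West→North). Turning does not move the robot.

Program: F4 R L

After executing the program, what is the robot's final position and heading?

Start: (x=0, y=0), facing West
  F4: move forward 0/4 (blocked), now at (x=0, y=0)
  R: turn right, now facing North
  L: turn left, now facing West
Final: (x=0, y=0), facing West

Answer: Final position: (x=0, y=0), facing West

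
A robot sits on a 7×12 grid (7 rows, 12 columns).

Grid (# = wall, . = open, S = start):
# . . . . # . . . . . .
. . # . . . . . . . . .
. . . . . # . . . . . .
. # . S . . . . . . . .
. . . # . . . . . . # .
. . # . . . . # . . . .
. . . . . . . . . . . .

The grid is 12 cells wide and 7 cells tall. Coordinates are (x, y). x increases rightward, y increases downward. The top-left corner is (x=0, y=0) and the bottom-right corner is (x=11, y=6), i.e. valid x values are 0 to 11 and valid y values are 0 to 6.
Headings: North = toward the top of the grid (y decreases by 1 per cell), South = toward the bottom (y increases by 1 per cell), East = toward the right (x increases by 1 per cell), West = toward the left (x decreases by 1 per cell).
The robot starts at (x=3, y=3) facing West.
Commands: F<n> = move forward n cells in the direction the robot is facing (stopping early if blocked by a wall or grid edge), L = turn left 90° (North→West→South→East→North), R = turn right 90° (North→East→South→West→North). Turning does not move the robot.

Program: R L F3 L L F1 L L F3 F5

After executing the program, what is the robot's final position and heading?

Start: (x=3, y=3), facing West
  R: turn right, now facing North
  L: turn left, now facing West
  F3: move forward 1/3 (blocked), now at (x=2, y=3)
  L: turn left, now facing South
  L: turn left, now facing East
  F1: move forward 1, now at (x=3, y=3)
  L: turn left, now facing North
  L: turn left, now facing West
  F3: move forward 1/3 (blocked), now at (x=2, y=3)
  F5: move forward 0/5 (blocked), now at (x=2, y=3)
Final: (x=2, y=3), facing West

Answer: Final position: (x=2, y=3), facing West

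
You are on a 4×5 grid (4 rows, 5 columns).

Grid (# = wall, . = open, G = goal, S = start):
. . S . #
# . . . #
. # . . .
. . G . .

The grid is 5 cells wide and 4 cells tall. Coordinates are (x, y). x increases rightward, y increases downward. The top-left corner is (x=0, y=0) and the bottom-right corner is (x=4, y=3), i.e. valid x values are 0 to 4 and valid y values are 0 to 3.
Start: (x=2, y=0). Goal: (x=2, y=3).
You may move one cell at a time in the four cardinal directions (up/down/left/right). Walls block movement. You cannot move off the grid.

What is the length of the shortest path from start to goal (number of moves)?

Answer: Shortest path length: 3

Derivation:
BFS from (x=2, y=0) until reaching (x=2, y=3):
  Distance 0: (x=2, y=0)
  Distance 1: (x=1, y=0), (x=3, y=0), (x=2, y=1)
  Distance 2: (x=0, y=0), (x=1, y=1), (x=3, y=1), (x=2, y=2)
  Distance 3: (x=3, y=2), (x=2, y=3)  <- goal reached here
One shortest path (3 moves): (x=2, y=0) -> (x=2, y=1) -> (x=2, y=2) -> (x=2, y=3)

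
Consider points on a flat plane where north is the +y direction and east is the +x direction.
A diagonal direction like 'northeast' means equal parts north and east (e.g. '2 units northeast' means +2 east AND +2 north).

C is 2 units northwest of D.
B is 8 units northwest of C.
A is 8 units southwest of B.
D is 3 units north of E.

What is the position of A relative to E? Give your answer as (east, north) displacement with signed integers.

Place E at the origin (east=0, north=0).
  D is 3 units north of E: delta (east=+0, north=+3); D at (east=0, north=3).
  C is 2 units northwest of D: delta (east=-2, north=+2); C at (east=-2, north=5).
  B is 8 units northwest of C: delta (east=-8, north=+8); B at (east=-10, north=13).
  A is 8 units southwest of B: delta (east=-8, north=-8); A at (east=-18, north=5).
Therefore A relative to E: (east=-18, north=5).

Answer: A is at (east=-18, north=5) relative to E.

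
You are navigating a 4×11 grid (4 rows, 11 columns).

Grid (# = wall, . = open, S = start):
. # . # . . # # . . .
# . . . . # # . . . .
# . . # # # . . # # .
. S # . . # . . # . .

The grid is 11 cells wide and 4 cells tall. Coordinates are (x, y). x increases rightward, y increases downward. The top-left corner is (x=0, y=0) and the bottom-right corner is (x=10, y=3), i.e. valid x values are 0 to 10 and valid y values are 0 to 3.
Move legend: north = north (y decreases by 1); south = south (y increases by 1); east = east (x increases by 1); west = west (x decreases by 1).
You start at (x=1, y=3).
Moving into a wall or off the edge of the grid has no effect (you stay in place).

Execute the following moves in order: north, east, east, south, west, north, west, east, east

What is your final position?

Answer: Final position: (x=3, y=1)

Derivation:
Start: (x=1, y=3)
  north (north): (x=1, y=3) -> (x=1, y=2)
  east (east): (x=1, y=2) -> (x=2, y=2)
  east (east): blocked, stay at (x=2, y=2)
  south (south): blocked, stay at (x=2, y=2)
  west (west): (x=2, y=2) -> (x=1, y=2)
  north (north): (x=1, y=2) -> (x=1, y=1)
  west (west): blocked, stay at (x=1, y=1)
  east (east): (x=1, y=1) -> (x=2, y=1)
  east (east): (x=2, y=1) -> (x=3, y=1)
Final: (x=3, y=1)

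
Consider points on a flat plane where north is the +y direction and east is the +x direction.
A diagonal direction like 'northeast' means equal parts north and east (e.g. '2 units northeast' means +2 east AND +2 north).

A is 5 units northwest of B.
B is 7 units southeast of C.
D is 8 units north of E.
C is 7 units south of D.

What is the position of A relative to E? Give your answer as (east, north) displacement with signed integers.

Place E at the origin (east=0, north=0).
  D is 8 units north of E: delta (east=+0, north=+8); D at (east=0, north=8).
  C is 7 units south of D: delta (east=+0, north=-7); C at (east=0, north=1).
  B is 7 units southeast of C: delta (east=+7, north=-7); B at (east=7, north=-6).
  A is 5 units northwest of B: delta (east=-5, north=+5); A at (east=2, north=-1).
Therefore A relative to E: (east=2, north=-1).

Answer: A is at (east=2, north=-1) relative to E.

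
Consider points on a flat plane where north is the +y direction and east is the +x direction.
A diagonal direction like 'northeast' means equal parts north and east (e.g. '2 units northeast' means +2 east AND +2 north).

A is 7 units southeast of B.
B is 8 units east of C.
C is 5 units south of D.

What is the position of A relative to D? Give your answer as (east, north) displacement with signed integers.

Answer: A is at (east=15, north=-12) relative to D.

Derivation:
Place D at the origin (east=0, north=0).
  C is 5 units south of D: delta (east=+0, north=-5); C at (east=0, north=-5).
  B is 8 units east of C: delta (east=+8, north=+0); B at (east=8, north=-5).
  A is 7 units southeast of B: delta (east=+7, north=-7); A at (east=15, north=-12).
Therefore A relative to D: (east=15, north=-12).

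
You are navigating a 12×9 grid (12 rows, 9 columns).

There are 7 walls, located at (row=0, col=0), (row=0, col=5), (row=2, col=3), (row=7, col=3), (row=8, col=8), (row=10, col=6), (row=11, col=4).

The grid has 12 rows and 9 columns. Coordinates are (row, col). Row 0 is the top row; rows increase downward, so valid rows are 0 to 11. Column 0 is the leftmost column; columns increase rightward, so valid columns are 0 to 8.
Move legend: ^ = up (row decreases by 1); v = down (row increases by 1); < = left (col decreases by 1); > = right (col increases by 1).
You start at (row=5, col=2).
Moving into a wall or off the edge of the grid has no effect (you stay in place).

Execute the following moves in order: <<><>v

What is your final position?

Start: (row=5, col=2)
  < (left): (row=5, col=2) -> (row=5, col=1)
  < (left): (row=5, col=1) -> (row=5, col=0)
  > (right): (row=5, col=0) -> (row=5, col=1)
  < (left): (row=5, col=1) -> (row=5, col=0)
  > (right): (row=5, col=0) -> (row=5, col=1)
  v (down): (row=5, col=1) -> (row=6, col=1)
Final: (row=6, col=1)

Answer: Final position: (row=6, col=1)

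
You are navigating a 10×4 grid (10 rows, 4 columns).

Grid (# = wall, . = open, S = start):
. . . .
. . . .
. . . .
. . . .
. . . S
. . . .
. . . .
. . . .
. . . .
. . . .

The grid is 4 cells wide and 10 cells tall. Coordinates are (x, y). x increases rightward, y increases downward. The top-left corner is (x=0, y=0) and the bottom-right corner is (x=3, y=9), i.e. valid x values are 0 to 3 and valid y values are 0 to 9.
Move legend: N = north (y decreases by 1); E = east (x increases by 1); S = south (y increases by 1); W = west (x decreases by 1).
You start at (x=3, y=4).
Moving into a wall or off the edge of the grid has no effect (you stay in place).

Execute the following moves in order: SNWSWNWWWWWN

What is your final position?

Start: (x=3, y=4)
  S (south): (x=3, y=4) -> (x=3, y=5)
  N (north): (x=3, y=5) -> (x=3, y=4)
  W (west): (x=3, y=4) -> (x=2, y=4)
  S (south): (x=2, y=4) -> (x=2, y=5)
  W (west): (x=2, y=5) -> (x=1, y=5)
  N (north): (x=1, y=5) -> (x=1, y=4)
  W (west): (x=1, y=4) -> (x=0, y=4)
  [×4]W (west): blocked, stay at (x=0, y=4)
  N (north): (x=0, y=4) -> (x=0, y=3)
Final: (x=0, y=3)

Answer: Final position: (x=0, y=3)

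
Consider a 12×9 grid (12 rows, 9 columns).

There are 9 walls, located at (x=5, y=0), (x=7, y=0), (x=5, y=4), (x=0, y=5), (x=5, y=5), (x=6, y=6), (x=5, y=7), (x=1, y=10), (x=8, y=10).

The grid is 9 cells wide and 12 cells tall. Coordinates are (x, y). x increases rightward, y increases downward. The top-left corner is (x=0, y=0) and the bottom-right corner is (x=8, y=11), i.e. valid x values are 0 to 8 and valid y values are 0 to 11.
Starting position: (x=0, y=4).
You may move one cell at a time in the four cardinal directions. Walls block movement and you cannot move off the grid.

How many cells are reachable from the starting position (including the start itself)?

Answer: Reachable cells: 99

Derivation:
BFS flood-fill from (x=0, y=4):
  Distance 0: (x=0, y=4)
  Distance 1: (x=0, y=3), (x=1, y=4)
  Distance 2: (x=0, y=2), (x=1, y=3), (x=2, y=4), (x=1, y=5)
  Distance 3: (x=0, y=1), (x=1, y=2), (x=2, y=3), (x=3, y=4), (x=2, y=5), (x=1, y=6)
  Distance 4: (x=0, y=0), (x=1, y=1), (x=2, y=2), (x=3, y=3), (x=4, y=4), (x=3, y=5), (x=0, y=6), (x=2, y=6), (x=1, y=7)
  Distance 5: (x=1, y=0), (x=2, y=1), (x=3, y=2), (x=4, y=3), (x=4, y=5), (x=3, y=6), (x=0, y=7), (x=2, y=7), (x=1, y=8)
  Distance 6: (x=2, y=0), (x=3, y=1), (x=4, y=2), (x=5, y=3), (x=4, y=6), (x=3, y=7), (x=0, y=8), (x=2, y=8), (x=1, y=9)
  Distance 7: (x=3, y=0), (x=4, y=1), (x=5, y=2), (x=6, y=3), (x=5, y=6), (x=4, y=7), (x=3, y=8), (x=0, y=9), (x=2, y=9)
  Distance 8: (x=4, y=0), (x=5, y=1), (x=6, y=2), (x=7, y=3), (x=6, y=4), (x=4, y=8), (x=3, y=9), (x=0, y=10), (x=2, y=10)
  Distance 9: (x=6, y=1), (x=7, y=2), (x=8, y=3), (x=7, y=4), (x=6, y=5), (x=5, y=8), (x=4, y=9), (x=3, y=10), (x=0, y=11), (x=2, y=11)
  Distance 10: (x=6, y=0), (x=7, y=1), (x=8, y=2), (x=8, y=4), (x=7, y=5), (x=6, y=8), (x=5, y=9), (x=4, y=10), (x=1, y=11), (x=3, y=11)
  Distance 11: (x=8, y=1), (x=8, y=5), (x=7, y=6), (x=6, y=7), (x=7, y=8), (x=6, y=9), (x=5, y=10), (x=4, y=11)
  Distance 12: (x=8, y=0), (x=8, y=6), (x=7, y=7), (x=8, y=8), (x=7, y=9), (x=6, y=10), (x=5, y=11)
  Distance 13: (x=8, y=7), (x=8, y=9), (x=7, y=10), (x=6, y=11)
  Distance 14: (x=7, y=11)
  Distance 15: (x=8, y=11)
Total reachable: 99 (grid has 99 open cells total)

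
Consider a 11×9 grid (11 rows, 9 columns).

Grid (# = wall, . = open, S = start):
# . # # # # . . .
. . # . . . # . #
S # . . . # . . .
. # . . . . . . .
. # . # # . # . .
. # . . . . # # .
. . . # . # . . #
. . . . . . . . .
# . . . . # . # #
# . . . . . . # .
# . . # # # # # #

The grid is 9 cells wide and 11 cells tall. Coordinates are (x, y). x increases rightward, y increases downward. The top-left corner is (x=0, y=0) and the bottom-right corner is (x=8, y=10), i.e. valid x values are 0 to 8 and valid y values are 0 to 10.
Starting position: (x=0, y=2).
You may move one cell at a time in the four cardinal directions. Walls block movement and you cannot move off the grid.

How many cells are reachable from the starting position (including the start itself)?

Answer: Reachable cells: 64

Derivation:
BFS flood-fill from (x=0, y=2):
  Distance 0: (x=0, y=2)
  Distance 1: (x=0, y=1), (x=0, y=3)
  Distance 2: (x=1, y=1), (x=0, y=4)
  Distance 3: (x=1, y=0), (x=0, y=5)
  Distance 4: (x=0, y=6)
  Distance 5: (x=1, y=6), (x=0, y=7)
  Distance 6: (x=2, y=6), (x=1, y=7)
  Distance 7: (x=2, y=5), (x=2, y=7), (x=1, y=8)
  Distance 8: (x=2, y=4), (x=3, y=5), (x=3, y=7), (x=2, y=8), (x=1, y=9)
  Distance 9: (x=2, y=3), (x=4, y=5), (x=4, y=7), (x=3, y=8), (x=2, y=9), (x=1, y=10)
  Distance 10: (x=2, y=2), (x=3, y=3), (x=5, y=5), (x=4, y=6), (x=5, y=7), (x=4, y=8), (x=3, y=9), (x=2, y=10)
  Distance 11: (x=3, y=2), (x=4, y=3), (x=5, y=4), (x=6, y=7), (x=4, y=9)
  Distance 12: (x=3, y=1), (x=4, y=2), (x=5, y=3), (x=6, y=6), (x=7, y=7), (x=6, y=8), (x=5, y=9)
  Distance 13: (x=4, y=1), (x=6, y=3), (x=7, y=6), (x=8, y=7), (x=6, y=9)
  Distance 14: (x=5, y=1), (x=6, y=2), (x=7, y=3)
  Distance 15: (x=7, y=2), (x=8, y=3), (x=7, y=4)
  Distance 16: (x=7, y=1), (x=8, y=2), (x=8, y=4)
  Distance 17: (x=7, y=0), (x=8, y=5)
  Distance 18: (x=6, y=0), (x=8, y=0)
Total reachable: 64 (grid has 65 open cells total)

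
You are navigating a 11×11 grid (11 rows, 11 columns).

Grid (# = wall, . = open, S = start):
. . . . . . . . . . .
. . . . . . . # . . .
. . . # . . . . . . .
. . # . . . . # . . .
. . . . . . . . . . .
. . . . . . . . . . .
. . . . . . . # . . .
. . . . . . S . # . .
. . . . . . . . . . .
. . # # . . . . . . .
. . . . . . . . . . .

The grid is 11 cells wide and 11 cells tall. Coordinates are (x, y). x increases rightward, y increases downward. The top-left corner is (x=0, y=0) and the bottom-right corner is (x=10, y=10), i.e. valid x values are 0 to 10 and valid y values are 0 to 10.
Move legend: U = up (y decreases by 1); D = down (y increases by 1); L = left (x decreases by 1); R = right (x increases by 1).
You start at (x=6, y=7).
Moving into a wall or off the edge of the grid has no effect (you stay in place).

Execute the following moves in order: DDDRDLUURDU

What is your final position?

Start: (x=6, y=7)
  D (down): (x=6, y=7) -> (x=6, y=8)
  D (down): (x=6, y=8) -> (x=6, y=9)
  D (down): (x=6, y=9) -> (x=6, y=10)
  R (right): (x=6, y=10) -> (x=7, y=10)
  D (down): blocked, stay at (x=7, y=10)
  L (left): (x=7, y=10) -> (x=6, y=10)
  U (up): (x=6, y=10) -> (x=6, y=9)
  U (up): (x=6, y=9) -> (x=6, y=8)
  R (right): (x=6, y=8) -> (x=7, y=8)
  D (down): (x=7, y=8) -> (x=7, y=9)
  U (up): (x=7, y=9) -> (x=7, y=8)
Final: (x=7, y=8)

Answer: Final position: (x=7, y=8)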